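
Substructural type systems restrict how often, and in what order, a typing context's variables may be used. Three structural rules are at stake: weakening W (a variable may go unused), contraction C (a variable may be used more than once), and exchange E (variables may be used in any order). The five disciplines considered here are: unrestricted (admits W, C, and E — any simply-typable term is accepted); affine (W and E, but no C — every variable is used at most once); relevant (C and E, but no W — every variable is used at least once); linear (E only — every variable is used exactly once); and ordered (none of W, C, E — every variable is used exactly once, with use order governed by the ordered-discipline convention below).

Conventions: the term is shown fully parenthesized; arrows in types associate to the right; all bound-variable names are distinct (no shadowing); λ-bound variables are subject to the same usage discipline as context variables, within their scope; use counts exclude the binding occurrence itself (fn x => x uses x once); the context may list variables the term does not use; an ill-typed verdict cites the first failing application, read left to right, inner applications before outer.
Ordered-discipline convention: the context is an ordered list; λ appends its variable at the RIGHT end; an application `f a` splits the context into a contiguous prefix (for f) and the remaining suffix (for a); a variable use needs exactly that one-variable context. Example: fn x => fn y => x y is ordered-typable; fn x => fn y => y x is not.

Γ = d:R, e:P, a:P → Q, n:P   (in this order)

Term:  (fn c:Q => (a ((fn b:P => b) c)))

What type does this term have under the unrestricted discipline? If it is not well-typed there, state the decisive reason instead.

not well-typed under unrestricted — a type mismatch blocks all five
use counts: d: 0, e: 0, a: 1, n: 0, c [bound]: 1, b [bound]: 1
order of uses: a, b, c
typing: ill-typed: a function awaiting P gets Q
per-discipline verdicts: ordered ✗, linear ✗, affine ✗, relevant ✗, unrestricted ✗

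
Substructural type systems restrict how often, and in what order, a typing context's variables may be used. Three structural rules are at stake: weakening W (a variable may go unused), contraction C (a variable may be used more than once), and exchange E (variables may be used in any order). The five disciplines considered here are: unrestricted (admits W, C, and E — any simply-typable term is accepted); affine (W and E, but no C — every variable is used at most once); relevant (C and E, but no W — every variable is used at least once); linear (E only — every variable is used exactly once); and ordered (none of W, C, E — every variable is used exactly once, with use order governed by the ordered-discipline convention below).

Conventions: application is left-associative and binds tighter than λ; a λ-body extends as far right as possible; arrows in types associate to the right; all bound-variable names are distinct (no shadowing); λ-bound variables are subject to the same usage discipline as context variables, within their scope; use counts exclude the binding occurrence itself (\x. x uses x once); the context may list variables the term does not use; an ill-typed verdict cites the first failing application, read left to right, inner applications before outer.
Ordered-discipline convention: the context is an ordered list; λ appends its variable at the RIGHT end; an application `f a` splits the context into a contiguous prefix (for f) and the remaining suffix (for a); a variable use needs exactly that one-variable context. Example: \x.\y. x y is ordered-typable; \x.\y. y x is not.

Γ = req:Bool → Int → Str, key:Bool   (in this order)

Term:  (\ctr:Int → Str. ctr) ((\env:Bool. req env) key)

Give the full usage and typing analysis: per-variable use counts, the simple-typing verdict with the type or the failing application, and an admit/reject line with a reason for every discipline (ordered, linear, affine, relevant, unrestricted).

variable uses: req ×1; key ×1; ctr (λ-bound) ×1; env (λ-bound) ×1
left-to-right use order: ctr, req, env, key
typing: the term checks, with type Int → Str
ordered ✓ (req, key, ctr, env once each; derivable with no W/C/E)
linear ✓ (each of req, key, ctr, env used exactly once)
affine ✓ (none of req, key, ctr, env used more than once)
relevant ✓ (req, key, ctr, env: all used, weakening unneeded)
unrestricted ✓ (well-typed at Int → Str; no restrictions here)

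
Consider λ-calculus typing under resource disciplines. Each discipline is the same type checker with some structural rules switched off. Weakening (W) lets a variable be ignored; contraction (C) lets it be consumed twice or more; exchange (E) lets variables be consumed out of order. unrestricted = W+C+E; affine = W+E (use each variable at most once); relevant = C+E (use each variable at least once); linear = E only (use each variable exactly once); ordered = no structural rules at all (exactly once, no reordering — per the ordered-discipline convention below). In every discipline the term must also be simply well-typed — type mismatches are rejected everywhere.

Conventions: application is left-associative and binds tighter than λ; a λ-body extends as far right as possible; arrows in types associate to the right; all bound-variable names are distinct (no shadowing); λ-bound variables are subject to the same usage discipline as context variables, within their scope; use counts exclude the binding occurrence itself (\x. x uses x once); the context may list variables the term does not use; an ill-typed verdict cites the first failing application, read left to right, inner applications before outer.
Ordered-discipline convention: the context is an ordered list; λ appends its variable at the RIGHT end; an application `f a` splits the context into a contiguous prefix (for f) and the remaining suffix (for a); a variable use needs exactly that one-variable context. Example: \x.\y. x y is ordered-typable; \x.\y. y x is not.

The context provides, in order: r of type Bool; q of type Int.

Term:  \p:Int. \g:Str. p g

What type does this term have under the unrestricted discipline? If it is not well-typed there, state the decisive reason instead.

not well-typed under unrestricted — not simply typable
usage: r ×0, q ×0, p [bound] ×1, g [bound] ×1
left-to-right use order: p, g
typing: ill-typed: can't apply a value of type Int
per-discipline verdicts: ordered ✗, linear ✗, affine ✗, relevant ✗, unrestricted ✗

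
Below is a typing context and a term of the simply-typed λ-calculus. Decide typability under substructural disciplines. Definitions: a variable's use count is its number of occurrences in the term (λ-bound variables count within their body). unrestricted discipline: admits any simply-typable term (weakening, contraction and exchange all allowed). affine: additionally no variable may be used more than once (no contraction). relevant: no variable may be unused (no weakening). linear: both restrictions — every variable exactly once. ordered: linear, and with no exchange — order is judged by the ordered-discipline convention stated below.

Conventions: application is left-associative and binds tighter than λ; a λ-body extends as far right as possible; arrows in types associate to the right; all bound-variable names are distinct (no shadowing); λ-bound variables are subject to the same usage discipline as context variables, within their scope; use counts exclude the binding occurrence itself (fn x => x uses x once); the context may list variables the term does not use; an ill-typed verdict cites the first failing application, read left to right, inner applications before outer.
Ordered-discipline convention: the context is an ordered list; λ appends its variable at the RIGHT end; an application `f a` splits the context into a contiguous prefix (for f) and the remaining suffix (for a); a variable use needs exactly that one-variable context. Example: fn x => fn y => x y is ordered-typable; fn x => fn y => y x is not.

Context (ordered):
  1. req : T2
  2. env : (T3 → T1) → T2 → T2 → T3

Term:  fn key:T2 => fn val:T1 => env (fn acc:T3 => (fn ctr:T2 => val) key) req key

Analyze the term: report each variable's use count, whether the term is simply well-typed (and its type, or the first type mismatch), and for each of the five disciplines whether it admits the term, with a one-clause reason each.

usage: req: 1×; env: 1×; key (λ-bound): 2×; val (λ-bound): 1×; acc (λ-bound): 0×; ctr (λ-bound): 0×
left-to-right use order: env, val, key, req, key
typing: the term checks, with type T2 → T1 → T3
ordered: ✗, uses contraction: key ×2; acc, ctr left unused
linear: ✗, uses contraction: key ×2; acc, ctr left unused
affine: ✗, uses contraction: key ×2
relevant: ✗, acc, ctr left unused
unrestricted: ✓, type-checks (T2 → T1 → T3) and nothing is barred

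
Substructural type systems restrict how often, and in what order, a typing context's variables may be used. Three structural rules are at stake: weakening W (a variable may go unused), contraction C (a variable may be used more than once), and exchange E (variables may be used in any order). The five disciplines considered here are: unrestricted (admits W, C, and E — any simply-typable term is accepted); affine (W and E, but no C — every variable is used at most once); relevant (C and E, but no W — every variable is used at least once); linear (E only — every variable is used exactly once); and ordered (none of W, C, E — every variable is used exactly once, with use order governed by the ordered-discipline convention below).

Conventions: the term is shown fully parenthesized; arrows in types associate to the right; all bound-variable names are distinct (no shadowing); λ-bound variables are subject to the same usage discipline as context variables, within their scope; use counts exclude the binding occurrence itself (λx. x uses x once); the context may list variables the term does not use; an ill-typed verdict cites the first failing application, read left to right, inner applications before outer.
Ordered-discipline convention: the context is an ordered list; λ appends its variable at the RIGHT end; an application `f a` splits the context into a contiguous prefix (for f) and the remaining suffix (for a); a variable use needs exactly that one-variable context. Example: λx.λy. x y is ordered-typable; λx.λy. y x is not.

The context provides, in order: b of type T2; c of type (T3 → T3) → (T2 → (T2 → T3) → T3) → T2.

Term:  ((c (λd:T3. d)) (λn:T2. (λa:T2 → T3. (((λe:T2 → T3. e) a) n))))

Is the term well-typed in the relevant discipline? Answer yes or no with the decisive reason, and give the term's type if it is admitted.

no — b left unused
variable uses: b: 0; c: 1; d (λ-bound): 1; n (λ-bound): 1; a (λ-bound): 1; e (λ-bound): 1
use order (left to right): c, d, e, a, n
typing: well-typed — term : T2
per-discipline verdicts: ordered ✗, linear ✗, affine ✓, relevant ✗, unrestricted ✓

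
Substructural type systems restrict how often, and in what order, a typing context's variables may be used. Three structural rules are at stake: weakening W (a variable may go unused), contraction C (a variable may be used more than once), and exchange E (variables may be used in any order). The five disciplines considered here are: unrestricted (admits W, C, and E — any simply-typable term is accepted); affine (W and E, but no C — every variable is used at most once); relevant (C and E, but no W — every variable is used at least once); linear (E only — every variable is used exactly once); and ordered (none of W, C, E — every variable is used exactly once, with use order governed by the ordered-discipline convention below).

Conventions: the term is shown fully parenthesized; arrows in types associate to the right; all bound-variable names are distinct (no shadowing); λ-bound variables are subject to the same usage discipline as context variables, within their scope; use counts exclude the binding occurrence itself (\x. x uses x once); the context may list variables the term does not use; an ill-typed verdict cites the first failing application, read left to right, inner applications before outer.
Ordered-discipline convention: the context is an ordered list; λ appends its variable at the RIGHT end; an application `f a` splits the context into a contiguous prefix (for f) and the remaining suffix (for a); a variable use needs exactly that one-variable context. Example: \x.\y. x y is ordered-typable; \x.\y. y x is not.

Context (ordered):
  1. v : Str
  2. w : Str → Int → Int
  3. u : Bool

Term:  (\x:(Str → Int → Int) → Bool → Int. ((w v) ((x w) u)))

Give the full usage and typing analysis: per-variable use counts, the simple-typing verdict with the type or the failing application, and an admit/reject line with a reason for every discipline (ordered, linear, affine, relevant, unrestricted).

counts: v: 1×; w: 2×; u: 1×; x (λ-bound): 1×
uses in reading order: w, v, x, w, u
typing: ✓ — ((Str → Int → Int) → Bool → Int) → Int
ordered: ✗ — repeated use of w ×2
linear: ✗ — repeated use of w ×2
affine: ✗ — repeated use of w ×2
relevant: ✓ — v, w, u, x: all used, weakening unneeded
unrestricted: ✓ — typability at ((Str → Int → Int) → Bool → Int) → Int is all that's needed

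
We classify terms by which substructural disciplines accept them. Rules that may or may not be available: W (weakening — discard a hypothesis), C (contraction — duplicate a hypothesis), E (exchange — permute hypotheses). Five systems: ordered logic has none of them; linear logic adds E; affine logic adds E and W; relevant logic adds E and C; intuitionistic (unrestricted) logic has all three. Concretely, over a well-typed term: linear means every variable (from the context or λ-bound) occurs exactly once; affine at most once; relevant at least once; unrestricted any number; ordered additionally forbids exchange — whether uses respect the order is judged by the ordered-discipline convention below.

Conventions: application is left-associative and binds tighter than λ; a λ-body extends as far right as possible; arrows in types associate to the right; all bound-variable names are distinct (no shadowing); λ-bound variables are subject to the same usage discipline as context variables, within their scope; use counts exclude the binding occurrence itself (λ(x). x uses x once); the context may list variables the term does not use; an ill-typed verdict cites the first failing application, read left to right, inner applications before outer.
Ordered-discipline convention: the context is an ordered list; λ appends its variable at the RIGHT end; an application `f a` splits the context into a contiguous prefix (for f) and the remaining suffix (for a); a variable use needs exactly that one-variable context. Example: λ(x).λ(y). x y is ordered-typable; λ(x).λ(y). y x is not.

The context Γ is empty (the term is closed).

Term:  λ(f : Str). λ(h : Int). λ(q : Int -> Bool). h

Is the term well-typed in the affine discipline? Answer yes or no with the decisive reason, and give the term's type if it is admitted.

yes — f, h, q: no repeats, contraction unneeded; term : Str -> Int -> (Int -> Bool) -> Int
usage: f (bound) ×0, h (bound) ×1, q (bound) ×0
use order (left to right): h
typing: the term checks, with type Str -> Int -> (Int -> Bool) -> Int
all disciplines: ordered ✗; linear ✗; affine ✓; relevant ✗; unrestricted ✓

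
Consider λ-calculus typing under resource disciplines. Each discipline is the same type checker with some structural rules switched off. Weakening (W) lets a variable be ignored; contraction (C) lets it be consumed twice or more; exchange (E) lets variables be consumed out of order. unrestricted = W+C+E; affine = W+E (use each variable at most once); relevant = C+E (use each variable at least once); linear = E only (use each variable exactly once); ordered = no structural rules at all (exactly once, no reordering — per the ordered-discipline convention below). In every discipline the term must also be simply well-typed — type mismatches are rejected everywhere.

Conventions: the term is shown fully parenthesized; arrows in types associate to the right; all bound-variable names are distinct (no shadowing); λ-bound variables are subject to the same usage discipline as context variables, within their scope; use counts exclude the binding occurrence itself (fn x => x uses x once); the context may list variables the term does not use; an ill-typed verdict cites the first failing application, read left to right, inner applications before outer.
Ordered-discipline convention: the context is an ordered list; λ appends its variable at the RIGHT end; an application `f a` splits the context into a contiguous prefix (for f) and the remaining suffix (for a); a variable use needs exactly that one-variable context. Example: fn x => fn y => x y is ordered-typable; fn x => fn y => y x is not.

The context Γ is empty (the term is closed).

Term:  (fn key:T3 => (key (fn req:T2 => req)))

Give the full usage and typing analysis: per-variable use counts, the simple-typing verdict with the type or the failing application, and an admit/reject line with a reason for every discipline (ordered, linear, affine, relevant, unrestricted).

counts: key [bound]: 1; req [bound]: 1
order of uses: key, req
typing: ill-typed: non-function type T3 applied to an argument
ordered ✗ (fails simple typing)
linear ✗ (a type mismatch blocks all five)
affine ✗ (the type mismatch rejects it)
relevant ✗ (not simply typable)
unrestricted ✗ (fails simple typing)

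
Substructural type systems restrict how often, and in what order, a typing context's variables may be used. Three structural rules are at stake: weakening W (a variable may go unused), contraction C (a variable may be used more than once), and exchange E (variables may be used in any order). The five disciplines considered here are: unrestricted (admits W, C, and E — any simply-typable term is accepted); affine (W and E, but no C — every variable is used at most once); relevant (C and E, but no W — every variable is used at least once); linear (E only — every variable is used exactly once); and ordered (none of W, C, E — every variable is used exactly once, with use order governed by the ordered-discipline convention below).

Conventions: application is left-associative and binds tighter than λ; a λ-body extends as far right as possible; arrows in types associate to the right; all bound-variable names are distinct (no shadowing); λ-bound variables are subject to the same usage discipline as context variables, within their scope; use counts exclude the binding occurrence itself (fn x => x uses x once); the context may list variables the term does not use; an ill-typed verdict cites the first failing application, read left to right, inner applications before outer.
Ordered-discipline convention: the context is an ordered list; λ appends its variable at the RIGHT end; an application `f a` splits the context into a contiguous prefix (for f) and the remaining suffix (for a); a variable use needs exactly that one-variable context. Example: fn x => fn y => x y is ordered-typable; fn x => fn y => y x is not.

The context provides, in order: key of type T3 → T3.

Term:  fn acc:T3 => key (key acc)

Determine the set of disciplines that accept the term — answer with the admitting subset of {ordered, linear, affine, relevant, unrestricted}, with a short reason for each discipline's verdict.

accepted by: relevant, unrestricted
use counts: key ×2, acc (λ-bound) ×1
use order (left to right): key, key, acc
typing: the term checks, with type T3 → T3
ordered: ✗ — uses contraction: key ×2
linear: ✗ — uses contraction: key ×2
affine: ✗ — uses contraction: key ×2
relevant: ✓ — every one of key, acc appears
unrestricted: ✓ — type-checks (T3 → T3) and nothing is barred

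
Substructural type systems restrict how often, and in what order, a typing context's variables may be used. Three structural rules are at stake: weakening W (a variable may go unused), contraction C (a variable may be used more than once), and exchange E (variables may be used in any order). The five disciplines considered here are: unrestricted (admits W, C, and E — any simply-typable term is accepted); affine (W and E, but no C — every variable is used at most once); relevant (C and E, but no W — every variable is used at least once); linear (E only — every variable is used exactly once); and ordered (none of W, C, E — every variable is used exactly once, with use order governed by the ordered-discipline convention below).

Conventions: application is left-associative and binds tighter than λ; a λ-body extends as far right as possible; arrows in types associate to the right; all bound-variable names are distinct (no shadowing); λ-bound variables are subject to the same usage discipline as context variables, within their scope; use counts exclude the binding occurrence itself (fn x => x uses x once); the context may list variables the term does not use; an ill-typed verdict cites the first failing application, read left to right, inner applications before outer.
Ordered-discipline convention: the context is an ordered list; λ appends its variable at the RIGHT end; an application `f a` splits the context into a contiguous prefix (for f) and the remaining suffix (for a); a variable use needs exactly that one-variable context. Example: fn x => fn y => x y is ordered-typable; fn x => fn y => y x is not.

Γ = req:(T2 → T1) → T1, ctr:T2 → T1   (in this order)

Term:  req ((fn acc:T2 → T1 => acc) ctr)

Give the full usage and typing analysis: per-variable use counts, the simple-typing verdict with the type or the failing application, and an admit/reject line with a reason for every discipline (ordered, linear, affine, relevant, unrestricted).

counts: req ×1; ctr ×1; acc (bound) ×1
use order (left to right): req, acc, ctr
typing: well-typed at T1
ordered: ✓, one use each (req, ctr, acc); ordered split holds
linear: ✓, single use per variable (req, ctr, acc)
affine: ✓, req, ctr, acc: no repeats, contraction unneeded
relevant: ✓, req, ctr, acc: all used, weakening unneeded
unrestricted: ✓, well-typed at T1; no restrictions here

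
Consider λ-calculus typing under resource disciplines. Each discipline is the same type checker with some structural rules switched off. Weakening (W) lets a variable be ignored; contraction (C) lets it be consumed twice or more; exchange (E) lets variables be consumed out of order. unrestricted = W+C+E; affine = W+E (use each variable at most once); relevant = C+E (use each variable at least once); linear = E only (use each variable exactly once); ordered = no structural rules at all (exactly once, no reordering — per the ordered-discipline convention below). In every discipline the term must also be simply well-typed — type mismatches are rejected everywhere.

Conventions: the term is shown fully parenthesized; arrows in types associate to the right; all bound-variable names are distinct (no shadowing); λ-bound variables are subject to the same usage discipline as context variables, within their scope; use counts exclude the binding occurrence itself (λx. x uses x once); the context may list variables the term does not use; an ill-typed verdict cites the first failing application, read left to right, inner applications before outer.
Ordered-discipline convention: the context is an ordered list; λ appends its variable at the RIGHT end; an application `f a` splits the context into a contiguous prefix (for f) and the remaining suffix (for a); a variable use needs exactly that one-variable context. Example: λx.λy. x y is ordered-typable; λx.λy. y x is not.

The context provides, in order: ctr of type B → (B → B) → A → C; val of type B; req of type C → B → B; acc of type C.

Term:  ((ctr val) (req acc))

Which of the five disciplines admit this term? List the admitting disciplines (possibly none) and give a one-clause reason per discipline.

admitting disciplines: ordered, linear, affine, relevant, unrestricted
usage: ctr: 1, val: 1, req: 1, acc: 1
left-to-right use order: ctr, val, req, acc
typing: the term checks, with type A → C
ordered: ✓ — one use each (ctr, val, req, acc); ordered split holds
linear: ✓ — single use per variable (ctr, val, req, acc)
affine: ✓ — ctr, val, req, acc: no repeats, contraction unneeded
relevant: ✓ — none of ctr, val, req, acc goes unused
unrestricted: ✓ — typability at A → C is all that's needed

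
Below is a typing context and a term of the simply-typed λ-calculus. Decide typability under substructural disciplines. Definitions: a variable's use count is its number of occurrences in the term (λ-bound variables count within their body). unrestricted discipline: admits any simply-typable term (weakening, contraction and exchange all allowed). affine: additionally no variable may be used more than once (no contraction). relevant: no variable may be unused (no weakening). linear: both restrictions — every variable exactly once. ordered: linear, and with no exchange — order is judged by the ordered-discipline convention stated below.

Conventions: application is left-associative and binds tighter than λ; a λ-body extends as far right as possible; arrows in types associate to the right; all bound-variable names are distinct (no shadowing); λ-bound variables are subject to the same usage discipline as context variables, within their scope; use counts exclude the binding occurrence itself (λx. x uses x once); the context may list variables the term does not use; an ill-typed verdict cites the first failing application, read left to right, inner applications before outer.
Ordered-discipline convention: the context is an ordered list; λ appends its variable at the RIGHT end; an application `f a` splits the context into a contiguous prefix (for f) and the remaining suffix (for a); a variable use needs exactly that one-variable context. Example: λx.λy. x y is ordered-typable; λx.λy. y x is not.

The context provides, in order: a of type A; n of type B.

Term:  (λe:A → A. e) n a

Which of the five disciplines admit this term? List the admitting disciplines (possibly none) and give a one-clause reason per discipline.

admitting disciplines: none
usage: a: 1, n: 1, e [bound]: 1
left-to-right use order: e, n, a
typing: ill-typed: an argument B mismatches the expected A → A
ordered: ✗, the type mismatch rejects it
linear: ✗, not simply typable
affine: ✗, fails simple typing
relevant: ✗, a type mismatch blocks all five
unrestricted: ✗, the type mismatch rejects it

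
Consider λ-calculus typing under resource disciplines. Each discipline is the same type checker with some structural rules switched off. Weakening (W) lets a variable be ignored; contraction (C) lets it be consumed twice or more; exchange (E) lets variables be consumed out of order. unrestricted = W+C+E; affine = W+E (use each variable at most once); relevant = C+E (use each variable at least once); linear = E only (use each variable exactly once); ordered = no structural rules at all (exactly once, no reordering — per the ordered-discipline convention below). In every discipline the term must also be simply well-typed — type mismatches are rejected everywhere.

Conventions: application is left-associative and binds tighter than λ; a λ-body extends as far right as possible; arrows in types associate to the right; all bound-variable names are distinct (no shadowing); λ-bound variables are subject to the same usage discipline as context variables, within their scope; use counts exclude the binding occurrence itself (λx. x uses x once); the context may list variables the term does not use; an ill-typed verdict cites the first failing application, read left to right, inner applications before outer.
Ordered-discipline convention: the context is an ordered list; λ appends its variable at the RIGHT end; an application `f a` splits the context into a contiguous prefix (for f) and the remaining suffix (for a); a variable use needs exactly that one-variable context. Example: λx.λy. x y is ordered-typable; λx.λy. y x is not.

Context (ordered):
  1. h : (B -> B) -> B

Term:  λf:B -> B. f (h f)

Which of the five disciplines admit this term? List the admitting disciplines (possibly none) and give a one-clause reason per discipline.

admitted by: relevant, unrestricted
usage: h ×1; f (λ-bound) ×2
order of uses: f, h, f
typing: well-typed at (B -> B) -> B
ordered: ✗, uses contraction: f ×2
linear: ✗, uses contraction: f ×2
affine: ✗, uses contraction: f ×2
relevant: ✓, at least one use each (h, f)
unrestricted: ✓, type-checks ((B -> B) -> B) and nothing is barred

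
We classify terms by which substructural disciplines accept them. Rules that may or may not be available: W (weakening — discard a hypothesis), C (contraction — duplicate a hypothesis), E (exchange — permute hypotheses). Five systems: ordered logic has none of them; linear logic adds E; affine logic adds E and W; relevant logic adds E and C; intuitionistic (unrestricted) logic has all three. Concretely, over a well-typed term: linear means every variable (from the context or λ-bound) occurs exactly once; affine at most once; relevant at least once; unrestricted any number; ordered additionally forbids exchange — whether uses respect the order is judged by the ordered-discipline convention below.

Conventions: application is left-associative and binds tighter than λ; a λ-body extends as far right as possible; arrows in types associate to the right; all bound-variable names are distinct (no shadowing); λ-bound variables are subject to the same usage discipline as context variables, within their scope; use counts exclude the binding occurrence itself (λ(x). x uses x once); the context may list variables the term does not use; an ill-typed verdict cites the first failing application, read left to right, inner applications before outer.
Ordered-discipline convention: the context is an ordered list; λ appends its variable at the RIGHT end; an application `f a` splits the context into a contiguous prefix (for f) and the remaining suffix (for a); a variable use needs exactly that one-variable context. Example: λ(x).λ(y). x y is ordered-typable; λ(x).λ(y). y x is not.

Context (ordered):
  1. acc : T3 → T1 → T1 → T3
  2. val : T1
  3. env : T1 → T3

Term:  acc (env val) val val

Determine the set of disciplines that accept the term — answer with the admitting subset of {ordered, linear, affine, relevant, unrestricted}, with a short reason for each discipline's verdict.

admitted by: relevant, unrestricted
usage: acc: 1, val: 3, env: 1
uses in reading order: acc, env, val, val, val
typing: well-typed — term : T3
ordered: ✗ — repeated use of val ×3
linear: ✗ — repeated use of val ×3
affine: ✗ — repeated use of val ×3
relevant: ✓ — every one of acc, val, env appears
unrestricted: ✓ — typability at T3 is all that's needed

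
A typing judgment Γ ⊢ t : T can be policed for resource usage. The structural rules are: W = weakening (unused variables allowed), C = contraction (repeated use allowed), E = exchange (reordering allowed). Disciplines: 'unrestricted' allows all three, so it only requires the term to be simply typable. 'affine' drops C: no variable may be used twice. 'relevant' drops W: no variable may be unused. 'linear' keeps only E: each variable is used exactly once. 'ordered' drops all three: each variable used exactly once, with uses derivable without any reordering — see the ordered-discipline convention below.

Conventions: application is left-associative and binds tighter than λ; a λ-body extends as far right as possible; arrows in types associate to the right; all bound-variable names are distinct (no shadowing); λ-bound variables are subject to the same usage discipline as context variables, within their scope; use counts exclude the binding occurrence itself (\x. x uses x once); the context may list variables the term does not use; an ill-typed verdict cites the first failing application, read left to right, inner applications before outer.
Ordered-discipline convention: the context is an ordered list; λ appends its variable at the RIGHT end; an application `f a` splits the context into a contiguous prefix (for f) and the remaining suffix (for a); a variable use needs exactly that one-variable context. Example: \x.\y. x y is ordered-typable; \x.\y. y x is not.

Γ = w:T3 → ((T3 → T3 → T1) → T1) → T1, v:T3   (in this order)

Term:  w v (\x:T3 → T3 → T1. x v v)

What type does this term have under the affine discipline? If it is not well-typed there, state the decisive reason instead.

not well-typed under affine — repeated use of v ×3
use counts: w: 1×, v: 3×, x (bound): 1×
use order (left to right): w, v, x, v, v
typing: ✓ — T1
across the five disciplines: ordered ✗ | linear ✗ | affine ✗ | relevant ✓ | unrestricted ✓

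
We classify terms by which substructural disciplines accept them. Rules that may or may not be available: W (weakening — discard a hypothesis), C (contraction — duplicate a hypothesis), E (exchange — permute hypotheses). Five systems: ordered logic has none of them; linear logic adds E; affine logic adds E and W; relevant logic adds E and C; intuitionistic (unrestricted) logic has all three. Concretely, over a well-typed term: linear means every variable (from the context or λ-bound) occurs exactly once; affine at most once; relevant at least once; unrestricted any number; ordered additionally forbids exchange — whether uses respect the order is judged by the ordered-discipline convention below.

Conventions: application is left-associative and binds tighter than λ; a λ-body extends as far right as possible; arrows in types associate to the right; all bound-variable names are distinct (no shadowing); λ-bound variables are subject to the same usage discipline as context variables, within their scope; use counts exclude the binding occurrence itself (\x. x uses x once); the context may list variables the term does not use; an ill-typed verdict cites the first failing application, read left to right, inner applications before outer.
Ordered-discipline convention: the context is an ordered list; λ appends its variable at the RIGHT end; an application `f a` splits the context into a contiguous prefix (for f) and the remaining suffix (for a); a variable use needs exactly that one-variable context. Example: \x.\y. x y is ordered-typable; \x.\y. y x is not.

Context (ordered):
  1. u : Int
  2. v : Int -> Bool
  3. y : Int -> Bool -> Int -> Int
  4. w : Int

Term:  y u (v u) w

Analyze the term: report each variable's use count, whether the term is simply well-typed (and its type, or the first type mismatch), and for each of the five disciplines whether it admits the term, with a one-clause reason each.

counts: u ×2, v ×1, y ×1, w ×1
order of uses: y, u, v, u, w
typing: well-typed — term : Int
ordered: ✗ — uses contraction: u ×2
linear: ✗ — uses contraction: u ×2
affine: ✗ — uses contraction: u ×2
relevant: ✓ — u, v, y, w: all used, weakening unneeded
unrestricted: ✓ — type-checks (Int) and nothing is barred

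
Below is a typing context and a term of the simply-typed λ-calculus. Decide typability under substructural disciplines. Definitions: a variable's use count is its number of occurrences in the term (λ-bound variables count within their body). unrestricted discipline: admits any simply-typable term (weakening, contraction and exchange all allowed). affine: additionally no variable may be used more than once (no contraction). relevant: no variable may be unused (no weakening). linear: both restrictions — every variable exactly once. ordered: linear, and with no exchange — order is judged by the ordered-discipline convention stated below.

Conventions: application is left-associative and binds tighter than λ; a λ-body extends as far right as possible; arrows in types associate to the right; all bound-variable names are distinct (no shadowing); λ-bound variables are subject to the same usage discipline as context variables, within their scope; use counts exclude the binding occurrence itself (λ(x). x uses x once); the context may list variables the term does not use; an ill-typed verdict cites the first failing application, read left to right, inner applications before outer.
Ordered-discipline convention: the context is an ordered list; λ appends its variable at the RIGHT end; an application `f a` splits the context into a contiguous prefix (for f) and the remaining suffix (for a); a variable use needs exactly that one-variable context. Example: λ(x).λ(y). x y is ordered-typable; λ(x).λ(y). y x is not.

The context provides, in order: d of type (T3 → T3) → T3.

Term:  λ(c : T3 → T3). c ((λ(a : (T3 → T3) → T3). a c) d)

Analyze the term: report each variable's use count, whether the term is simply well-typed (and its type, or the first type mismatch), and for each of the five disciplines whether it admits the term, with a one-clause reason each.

usage: d: 1; c [bound]: 2; a [bound]: 1
left-to-right use order: c, a, c, d
typing: well-typed — term : (T3 → T3) → T3
ordered ✗ (c ×2 used more than once (contraction))
linear ✗ (c ×2 used more than once (contraction))
affine ✗ (c ×2 used more than once (contraction))
relevant ✓ (d, c, a: all used, weakening unneeded)
unrestricted ✓ (type-checks ((T3 → T3) → T3) and nothing is barred)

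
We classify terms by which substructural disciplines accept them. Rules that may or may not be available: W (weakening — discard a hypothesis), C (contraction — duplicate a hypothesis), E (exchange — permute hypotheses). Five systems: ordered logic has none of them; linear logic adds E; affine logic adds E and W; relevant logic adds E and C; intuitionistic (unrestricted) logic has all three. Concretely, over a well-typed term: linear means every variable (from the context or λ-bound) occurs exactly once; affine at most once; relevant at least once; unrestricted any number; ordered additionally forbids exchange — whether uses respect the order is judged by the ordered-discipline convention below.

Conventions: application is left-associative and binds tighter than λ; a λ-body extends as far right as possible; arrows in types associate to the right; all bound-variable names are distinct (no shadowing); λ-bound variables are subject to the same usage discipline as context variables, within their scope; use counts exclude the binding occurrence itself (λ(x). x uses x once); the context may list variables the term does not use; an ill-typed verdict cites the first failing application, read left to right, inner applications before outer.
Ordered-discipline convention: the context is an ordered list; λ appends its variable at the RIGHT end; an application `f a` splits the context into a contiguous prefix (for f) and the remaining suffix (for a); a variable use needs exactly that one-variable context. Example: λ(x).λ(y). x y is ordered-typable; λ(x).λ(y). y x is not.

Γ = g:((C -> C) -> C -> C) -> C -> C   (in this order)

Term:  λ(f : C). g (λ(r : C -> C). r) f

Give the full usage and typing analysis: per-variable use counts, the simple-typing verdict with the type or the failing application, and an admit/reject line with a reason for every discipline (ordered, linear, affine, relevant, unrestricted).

usage: g ×1, f (λ-bound) ×1, r (λ-bound) ×1
order of uses: g, r, f
typing: ✓ — C -> C
ordered: ✓, single-use (g, f, r), ordered derivation ok
linear: ✓, each of g, f, r used exactly once
affine: ✓, no duplicate uses among g, f, r
relevant: ✓, g, f, r: all used, weakening unneeded
unrestricted: ✓, typability at C -> C is all that's needed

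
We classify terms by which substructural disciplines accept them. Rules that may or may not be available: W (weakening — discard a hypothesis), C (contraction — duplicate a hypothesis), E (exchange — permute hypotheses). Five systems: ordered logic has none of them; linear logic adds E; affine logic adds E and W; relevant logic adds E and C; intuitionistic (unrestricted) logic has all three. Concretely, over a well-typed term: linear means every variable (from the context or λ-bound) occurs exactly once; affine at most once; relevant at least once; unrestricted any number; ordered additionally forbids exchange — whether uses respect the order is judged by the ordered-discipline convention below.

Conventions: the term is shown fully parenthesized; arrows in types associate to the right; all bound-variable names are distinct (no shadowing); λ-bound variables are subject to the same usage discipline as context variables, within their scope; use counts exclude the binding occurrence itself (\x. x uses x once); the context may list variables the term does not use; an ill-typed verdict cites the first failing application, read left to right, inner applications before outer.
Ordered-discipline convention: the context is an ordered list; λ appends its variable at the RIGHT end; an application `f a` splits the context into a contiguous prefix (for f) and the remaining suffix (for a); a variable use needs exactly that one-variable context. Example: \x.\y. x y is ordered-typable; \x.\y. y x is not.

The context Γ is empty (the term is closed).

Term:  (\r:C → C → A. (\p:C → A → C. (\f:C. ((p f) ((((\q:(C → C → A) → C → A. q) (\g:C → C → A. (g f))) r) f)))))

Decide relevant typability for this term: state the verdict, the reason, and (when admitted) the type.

yes — r, p, f, q, g: all used, weakening unneeded; term : (C → C → A) → (C → A → C) → C → C
variable uses: r [bound]: 1×, p [bound]: 1×, f [bound]: 3×, q [bound]: 1×, g [bound]: 1×
order of uses: p, f, q, g, f, r, f
typing: well-typed at (C → C → A) → (C → A → C) → C → C
per-discipline verdicts: ordered ✗ · linear ✗ · affine ✗ · relevant ✓ · unrestricted ✓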